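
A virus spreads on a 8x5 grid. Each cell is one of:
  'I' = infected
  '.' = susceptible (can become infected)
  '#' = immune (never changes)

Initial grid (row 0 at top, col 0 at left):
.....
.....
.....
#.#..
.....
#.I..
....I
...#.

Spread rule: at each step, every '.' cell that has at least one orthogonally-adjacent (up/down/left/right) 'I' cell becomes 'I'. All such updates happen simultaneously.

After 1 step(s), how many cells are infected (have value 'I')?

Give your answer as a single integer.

Answer: 9

Derivation:
Step 0 (initial): 2 infected
Step 1: +7 new -> 9 infected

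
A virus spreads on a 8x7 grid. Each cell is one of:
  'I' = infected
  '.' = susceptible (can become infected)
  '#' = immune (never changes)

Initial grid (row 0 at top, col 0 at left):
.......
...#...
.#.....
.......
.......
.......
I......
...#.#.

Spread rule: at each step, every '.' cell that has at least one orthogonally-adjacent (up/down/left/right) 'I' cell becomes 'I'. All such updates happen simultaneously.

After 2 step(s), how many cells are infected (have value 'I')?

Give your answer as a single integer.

Answer: 8

Derivation:
Step 0 (initial): 1 infected
Step 1: +3 new -> 4 infected
Step 2: +4 new -> 8 infected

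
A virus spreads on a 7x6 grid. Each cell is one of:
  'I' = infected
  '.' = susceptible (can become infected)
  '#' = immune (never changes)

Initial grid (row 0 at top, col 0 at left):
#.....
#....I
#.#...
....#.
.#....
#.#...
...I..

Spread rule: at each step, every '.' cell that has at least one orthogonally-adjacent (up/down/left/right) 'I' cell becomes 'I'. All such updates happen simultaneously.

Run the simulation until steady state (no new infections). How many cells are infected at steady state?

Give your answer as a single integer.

Step 0 (initial): 2 infected
Step 1: +6 new -> 8 infected
Step 2: +8 new -> 16 infected
Step 3: +10 new -> 26 infected
Step 4: +3 new -> 29 infected
Step 5: +3 new -> 32 infected
Step 6: +1 new -> 33 infected
Step 7: +1 new -> 34 infected
Step 8: +0 new -> 34 infected

Answer: 34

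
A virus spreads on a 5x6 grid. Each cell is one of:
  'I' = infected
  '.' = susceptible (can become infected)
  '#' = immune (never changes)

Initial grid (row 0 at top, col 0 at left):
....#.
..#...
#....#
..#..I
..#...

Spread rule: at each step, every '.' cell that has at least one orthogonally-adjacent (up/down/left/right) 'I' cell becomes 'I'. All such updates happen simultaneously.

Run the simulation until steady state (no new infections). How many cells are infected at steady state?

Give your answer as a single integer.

Step 0 (initial): 1 infected
Step 1: +2 new -> 3 infected
Step 2: +3 new -> 6 infected
Step 3: +3 new -> 9 infected
Step 4: +3 new -> 12 infected
Step 5: +3 new -> 15 infected
Step 6: +3 new -> 18 infected
Step 7: +4 new -> 22 infected
Step 8: +2 new -> 24 infected
Step 9: +0 new -> 24 infected

Answer: 24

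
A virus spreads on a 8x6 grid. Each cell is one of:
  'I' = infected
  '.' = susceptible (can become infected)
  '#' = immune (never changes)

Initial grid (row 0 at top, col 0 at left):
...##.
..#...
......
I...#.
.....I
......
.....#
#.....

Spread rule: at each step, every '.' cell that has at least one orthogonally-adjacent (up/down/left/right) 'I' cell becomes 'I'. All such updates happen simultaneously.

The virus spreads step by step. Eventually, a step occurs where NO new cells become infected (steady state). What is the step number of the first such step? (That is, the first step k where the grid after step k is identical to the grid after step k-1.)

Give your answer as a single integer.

Answer: 7

Derivation:
Step 0 (initial): 2 infected
Step 1: +6 new -> 8 infected
Step 2: +8 new -> 16 infected
Step 3: +11 new -> 27 infected
Step 4: +8 new -> 35 infected
Step 5: +6 new -> 41 infected
Step 6: +1 new -> 42 infected
Step 7: +0 new -> 42 infected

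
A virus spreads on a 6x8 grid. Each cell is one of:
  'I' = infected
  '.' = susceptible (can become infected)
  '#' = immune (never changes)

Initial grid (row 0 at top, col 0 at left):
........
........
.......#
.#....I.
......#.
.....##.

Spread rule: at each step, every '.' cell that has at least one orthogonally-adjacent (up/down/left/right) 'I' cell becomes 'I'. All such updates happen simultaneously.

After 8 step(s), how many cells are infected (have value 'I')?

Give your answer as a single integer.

Step 0 (initial): 1 infected
Step 1: +3 new -> 4 infected
Step 2: +5 new -> 9 infected
Step 3: +7 new -> 16 infected
Step 4: +7 new -> 23 infected
Step 5: +5 new -> 28 infected
Step 6: +5 new -> 33 infected
Step 7: +5 new -> 38 infected
Step 8: +4 new -> 42 infected

Answer: 42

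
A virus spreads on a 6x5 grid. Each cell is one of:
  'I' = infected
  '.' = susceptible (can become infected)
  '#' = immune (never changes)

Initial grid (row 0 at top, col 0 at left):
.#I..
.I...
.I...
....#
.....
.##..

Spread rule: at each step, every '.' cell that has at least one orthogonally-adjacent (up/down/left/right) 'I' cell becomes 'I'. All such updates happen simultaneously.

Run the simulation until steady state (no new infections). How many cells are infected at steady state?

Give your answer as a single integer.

Answer: 26

Derivation:
Step 0 (initial): 3 infected
Step 1: +6 new -> 9 infected
Step 2: +7 new -> 16 infected
Step 3: +5 new -> 21 infected
Step 4: +2 new -> 23 infected
Step 5: +2 new -> 25 infected
Step 6: +1 new -> 26 infected
Step 7: +0 new -> 26 infected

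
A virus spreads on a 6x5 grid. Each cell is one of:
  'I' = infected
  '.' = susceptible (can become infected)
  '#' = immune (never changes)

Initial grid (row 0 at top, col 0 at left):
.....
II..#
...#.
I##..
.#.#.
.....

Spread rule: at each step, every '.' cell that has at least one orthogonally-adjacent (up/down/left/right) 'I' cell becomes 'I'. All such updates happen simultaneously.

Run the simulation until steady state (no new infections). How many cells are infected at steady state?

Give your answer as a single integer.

Answer: 24

Derivation:
Step 0 (initial): 3 infected
Step 1: +6 new -> 9 infected
Step 2: +4 new -> 13 infected
Step 3: +2 new -> 15 infected
Step 4: +2 new -> 17 infected
Step 5: +2 new -> 19 infected
Step 6: +1 new -> 20 infected
Step 7: +1 new -> 21 infected
Step 8: +1 new -> 22 infected
Step 9: +2 new -> 24 infected
Step 10: +0 new -> 24 infected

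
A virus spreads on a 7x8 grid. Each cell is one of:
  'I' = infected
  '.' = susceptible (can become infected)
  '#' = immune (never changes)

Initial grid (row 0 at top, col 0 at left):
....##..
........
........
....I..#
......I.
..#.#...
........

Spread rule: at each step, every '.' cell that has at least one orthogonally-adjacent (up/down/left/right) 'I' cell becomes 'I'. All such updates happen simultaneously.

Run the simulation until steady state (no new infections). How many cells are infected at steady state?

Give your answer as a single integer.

Step 0 (initial): 2 infected
Step 1: +8 new -> 10 infected
Step 2: +9 new -> 19 infected
Step 3: +10 new -> 29 infected
Step 4: +9 new -> 38 infected
Step 5: +7 new -> 45 infected
Step 6: +4 new -> 49 infected
Step 7: +2 new -> 51 infected
Step 8: +0 new -> 51 infected

Answer: 51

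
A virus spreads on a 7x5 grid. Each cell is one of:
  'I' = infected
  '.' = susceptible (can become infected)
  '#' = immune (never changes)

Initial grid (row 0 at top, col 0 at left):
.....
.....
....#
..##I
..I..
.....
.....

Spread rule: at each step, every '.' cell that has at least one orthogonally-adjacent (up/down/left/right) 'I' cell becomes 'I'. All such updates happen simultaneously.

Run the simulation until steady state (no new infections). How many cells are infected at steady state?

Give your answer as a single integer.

Answer: 32

Derivation:
Step 0 (initial): 2 infected
Step 1: +4 new -> 6 infected
Step 2: +6 new -> 12 infected
Step 3: +6 new -> 18 infected
Step 4: +4 new -> 22 infected
Step 5: +4 new -> 26 infected
Step 6: +3 new -> 29 infected
Step 7: +2 new -> 31 infected
Step 8: +1 new -> 32 infected
Step 9: +0 new -> 32 infected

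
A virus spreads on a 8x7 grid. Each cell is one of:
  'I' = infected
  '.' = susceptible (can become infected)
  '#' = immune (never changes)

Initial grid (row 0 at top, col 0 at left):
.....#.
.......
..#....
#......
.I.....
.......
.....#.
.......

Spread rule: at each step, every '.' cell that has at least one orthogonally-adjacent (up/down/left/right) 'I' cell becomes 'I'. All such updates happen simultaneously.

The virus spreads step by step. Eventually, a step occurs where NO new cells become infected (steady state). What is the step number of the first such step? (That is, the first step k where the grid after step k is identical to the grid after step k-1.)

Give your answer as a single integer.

Answer: 10

Derivation:
Step 0 (initial): 1 infected
Step 1: +4 new -> 5 infected
Step 2: +6 new -> 11 infected
Step 3: +8 new -> 19 infected
Step 4: +10 new -> 29 infected
Step 5: +9 new -> 38 infected
Step 6: +6 new -> 44 infected
Step 7: +5 new -> 49 infected
Step 8: +2 new -> 51 infected
Step 9: +1 new -> 52 infected
Step 10: +0 new -> 52 infected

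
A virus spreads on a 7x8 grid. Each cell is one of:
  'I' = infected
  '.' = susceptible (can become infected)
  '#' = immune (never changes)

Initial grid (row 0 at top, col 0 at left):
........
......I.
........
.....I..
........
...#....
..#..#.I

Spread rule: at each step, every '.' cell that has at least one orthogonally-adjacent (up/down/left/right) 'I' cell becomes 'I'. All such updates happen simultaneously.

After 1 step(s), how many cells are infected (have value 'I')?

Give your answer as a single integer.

Answer: 13

Derivation:
Step 0 (initial): 3 infected
Step 1: +10 new -> 13 infected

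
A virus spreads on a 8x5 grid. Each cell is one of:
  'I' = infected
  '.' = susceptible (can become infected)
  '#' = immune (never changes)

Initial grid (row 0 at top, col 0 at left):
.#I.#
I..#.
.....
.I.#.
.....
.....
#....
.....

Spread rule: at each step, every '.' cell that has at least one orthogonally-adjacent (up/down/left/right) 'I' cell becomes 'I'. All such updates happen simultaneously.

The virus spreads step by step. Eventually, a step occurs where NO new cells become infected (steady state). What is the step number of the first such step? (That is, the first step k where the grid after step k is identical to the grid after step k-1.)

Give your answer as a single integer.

Step 0 (initial): 3 infected
Step 1: +9 new -> 12 infected
Step 2: +4 new -> 16 infected
Step 3: +5 new -> 21 infected
Step 4: +5 new -> 26 infected
Step 5: +6 new -> 32 infected
Step 6: +2 new -> 34 infected
Step 7: +1 new -> 35 infected
Step 8: +0 new -> 35 infected

Answer: 8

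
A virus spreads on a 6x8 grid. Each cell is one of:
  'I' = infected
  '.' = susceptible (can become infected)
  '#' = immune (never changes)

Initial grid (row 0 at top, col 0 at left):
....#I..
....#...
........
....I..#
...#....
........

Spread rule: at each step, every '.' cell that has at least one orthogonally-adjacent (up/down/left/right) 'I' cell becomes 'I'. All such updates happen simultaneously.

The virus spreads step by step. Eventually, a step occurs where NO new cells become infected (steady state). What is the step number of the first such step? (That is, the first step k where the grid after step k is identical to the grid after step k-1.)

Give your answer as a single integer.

Answer: 8

Derivation:
Step 0 (initial): 2 infected
Step 1: +6 new -> 8 infected
Step 2: +8 new -> 16 infected
Step 3: +9 new -> 25 infected
Step 4: +9 new -> 34 infected
Step 5: +6 new -> 40 infected
Step 6: +3 new -> 43 infected
Step 7: +1 new -> 44 infected
Step 8: +0 new -> 44 infected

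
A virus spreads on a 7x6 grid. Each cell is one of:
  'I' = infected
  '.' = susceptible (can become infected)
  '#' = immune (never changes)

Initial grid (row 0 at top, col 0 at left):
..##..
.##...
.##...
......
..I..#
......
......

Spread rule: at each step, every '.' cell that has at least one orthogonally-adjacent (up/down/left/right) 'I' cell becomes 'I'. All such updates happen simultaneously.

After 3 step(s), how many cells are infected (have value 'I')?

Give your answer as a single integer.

Answer: 19

Derivation:
Step 0 (initial): 1 infected
Step 1: +4 new -> 5 infected
Step 2: +7 new -> 12 infected
Step 3: +7 new -> 19 infected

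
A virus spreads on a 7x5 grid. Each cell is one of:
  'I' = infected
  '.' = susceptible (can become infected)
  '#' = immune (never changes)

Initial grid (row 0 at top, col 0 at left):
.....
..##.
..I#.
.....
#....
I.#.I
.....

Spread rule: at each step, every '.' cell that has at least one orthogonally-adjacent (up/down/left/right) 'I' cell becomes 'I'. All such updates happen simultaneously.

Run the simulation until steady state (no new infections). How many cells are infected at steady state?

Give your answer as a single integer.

Step 0 (initial): 3 infected
Step 1: +7 new -> 10 infected
Step 2: +10 new -> 20 infected
Step 3: +5 new -> 25 infected
Step 4: +3 new -> 28 infected
Step 5: +2 new -> 30 infected
Step 6: +0 new -> 30 infected

Answer: 30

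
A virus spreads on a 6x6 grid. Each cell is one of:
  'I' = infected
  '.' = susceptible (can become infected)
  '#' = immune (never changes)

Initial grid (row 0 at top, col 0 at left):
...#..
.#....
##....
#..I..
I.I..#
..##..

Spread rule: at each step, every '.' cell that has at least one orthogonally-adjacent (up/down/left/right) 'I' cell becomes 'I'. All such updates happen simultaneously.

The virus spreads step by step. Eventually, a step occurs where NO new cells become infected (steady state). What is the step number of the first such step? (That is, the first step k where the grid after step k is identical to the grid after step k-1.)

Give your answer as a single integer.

Answer: 8

Derivation:
Step 0 (initial): 3 infected
Step 1: +6 new -> 9 infected
Step 2: +7 new -> 16 infected
Step 3: +4 new -> 20 infected
Step 4: +4 new -> 24 infected
Step 5: +2 new -> 26 infected
Step 6: +1 new -> 27 infected
Step 7: +1 new -> 28 infected
Step 8: +0 new -> 28 infected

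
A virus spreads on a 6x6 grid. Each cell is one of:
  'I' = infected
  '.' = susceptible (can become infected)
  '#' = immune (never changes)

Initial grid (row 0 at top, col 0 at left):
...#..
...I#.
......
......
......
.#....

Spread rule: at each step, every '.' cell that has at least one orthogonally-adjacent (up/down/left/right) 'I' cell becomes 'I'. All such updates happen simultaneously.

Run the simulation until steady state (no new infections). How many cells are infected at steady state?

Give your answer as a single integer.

Answer: 33

Derivation:
Step 0 (initial): 1 infected
Step 1: +2 new -> 3 infected
Step 2: +5 new -> 8 infected
Step 3: +7 new -> 15 infected
Step 4: +8 new -> 23 infected
Step 5: +6 new -> 29 infected
Step 6: +3 new -> 32 infected
Step 7: +1 new -> 33 infected
Step 8: +0 new -> 33 infected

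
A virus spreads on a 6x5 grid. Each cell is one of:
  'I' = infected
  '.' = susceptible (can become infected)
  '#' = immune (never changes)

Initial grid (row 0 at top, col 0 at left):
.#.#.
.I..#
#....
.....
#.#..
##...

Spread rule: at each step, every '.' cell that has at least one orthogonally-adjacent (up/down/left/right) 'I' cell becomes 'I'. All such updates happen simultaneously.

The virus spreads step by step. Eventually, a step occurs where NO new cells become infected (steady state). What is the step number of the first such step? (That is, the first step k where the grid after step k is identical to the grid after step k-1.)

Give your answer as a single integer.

Step 0 (initial): 1 infected
Step 1: +3 new -> 4 infected
Step 2: +5 new -> 9 infected
Step 3: +4 new -> 13 infected
Step 4: +2 new -> 15 infected
Step 5: +2 new -> 17 infected
Step 6: +2 new -> 19 infected
Step 7: +2 new -> 21 infected
Step 8: +0 new -> 21 infected

Answer: 8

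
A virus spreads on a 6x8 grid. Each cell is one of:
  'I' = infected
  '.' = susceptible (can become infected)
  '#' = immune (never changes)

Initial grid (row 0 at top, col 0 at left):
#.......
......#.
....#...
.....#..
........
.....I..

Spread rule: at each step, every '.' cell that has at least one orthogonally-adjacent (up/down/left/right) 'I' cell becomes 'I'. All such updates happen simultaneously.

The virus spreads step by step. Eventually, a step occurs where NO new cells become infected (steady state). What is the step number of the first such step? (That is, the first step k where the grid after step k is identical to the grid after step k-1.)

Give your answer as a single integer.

Step 0 (initial): 1 infected
Step 1: +3 new -> 4 infected
Step 2: +4 new -> 8 infected
Step 3: +5 new -> 13 infected
Step 4: +5 new -> 18 infected
Step 5: +6 new -> 24 infected
Step 6: +6 new -> 30 infected
Step 7: +7 new -> 37 infected
Step 8: +5 new -> 42 infected
Step 9: +2 new -> 44 infected
Step 10: +0 new -> 44 infected

Answer: 10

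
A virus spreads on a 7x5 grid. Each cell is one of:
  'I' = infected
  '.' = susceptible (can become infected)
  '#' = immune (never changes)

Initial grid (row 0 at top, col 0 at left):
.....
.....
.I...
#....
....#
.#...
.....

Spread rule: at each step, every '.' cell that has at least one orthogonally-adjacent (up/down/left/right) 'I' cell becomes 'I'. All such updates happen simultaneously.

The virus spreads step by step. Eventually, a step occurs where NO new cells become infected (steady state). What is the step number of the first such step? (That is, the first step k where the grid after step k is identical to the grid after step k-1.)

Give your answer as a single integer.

Answer: 8

Derivation:
Step 0 (initial): 1 infected
Step 1: +4 new -> 5 infected
Step 2: +6 new -> 11 infected
Step 3: +7 new -> 18 infected
Step 4: +6 new -> 24 infected
Step 5: +4 new -> 28 infected
Step 6: +3 new -> 31 infected
Step 7: +1 new -> 32 infected
Step 8: +0 new -> 32 infected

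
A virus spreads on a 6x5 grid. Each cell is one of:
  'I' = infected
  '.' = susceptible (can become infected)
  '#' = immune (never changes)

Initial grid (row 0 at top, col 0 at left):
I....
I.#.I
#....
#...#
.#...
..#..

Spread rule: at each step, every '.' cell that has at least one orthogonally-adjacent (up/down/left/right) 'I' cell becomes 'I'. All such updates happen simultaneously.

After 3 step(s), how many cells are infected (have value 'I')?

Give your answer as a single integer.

Step 0 (initial): 3 infected
Step 1: +5 new -> 8 infected
Step 2: +4 new -> 12 infected
Step 3: +3 new -> 15 infected

Answer: 15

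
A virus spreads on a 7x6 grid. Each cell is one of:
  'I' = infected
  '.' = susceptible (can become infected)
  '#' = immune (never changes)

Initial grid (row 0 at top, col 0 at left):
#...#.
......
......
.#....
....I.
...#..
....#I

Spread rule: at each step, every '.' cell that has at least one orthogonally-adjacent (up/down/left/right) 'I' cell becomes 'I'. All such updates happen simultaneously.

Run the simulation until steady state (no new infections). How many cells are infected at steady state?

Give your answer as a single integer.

Answer: 37

Derivation:
Step 0 (initial): 2 infected
Step 1: +5 new -> 7 infected
Step 2: +4 new -> 11 infected
Step 3: +6 new -> 17 infected
Step 4: +6 new -> 23 infected
Step 5: +8 new -> 31 infected
Step 6: +4 new -> 35 infected
Step 7: +2 new -> 37 infected
Step 8: +0 new -> 37 infected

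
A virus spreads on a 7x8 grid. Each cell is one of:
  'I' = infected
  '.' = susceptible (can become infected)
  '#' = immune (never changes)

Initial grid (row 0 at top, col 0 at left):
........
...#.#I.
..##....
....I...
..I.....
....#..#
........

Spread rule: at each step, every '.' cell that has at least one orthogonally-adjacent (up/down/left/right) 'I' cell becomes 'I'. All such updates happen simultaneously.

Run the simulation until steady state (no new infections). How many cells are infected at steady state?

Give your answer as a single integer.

Answer: 50

Derivation:
Step 0 (initial): 3 infected
Step 1: +11 new -> 14 infected
Step 2: +12 new -> 26 infected
Step 3: +9 new -> 35 infected
Step 4: +8 new -> 43 infected
Step 5: +5 new -> 48 infected
Step 6: +2 new -> 50 infected
Step 7: +0 new -> 50 infected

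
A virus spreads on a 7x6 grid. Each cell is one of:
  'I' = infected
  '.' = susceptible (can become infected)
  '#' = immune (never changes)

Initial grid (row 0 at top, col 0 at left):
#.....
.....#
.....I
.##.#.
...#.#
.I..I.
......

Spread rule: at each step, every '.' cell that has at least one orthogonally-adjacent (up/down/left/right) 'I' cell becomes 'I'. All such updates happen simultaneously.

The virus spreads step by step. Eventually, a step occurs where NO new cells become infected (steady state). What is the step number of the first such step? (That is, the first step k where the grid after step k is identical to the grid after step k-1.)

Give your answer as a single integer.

Answer: 7

Derivation:
Step 0 (initial): 3 infected
Step 1: +10 new -> 13 infected
Step 2: +8 new -> 21 infected
Step 3: +5 new -> 26 infected
Step 4: +5 new -> 31 infected
Step 5: +3 new -> 34 infected
Step 6: +1 new -> 35 infected
Step 7: +0 new -> 35 infected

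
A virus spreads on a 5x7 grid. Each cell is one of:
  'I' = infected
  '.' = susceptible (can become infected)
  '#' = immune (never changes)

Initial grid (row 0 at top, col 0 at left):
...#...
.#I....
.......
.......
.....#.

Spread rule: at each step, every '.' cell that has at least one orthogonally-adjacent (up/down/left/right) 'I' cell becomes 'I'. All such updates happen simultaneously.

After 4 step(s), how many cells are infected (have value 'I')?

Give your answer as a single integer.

Step 0 (initial): 1 infected
Step 1: +3 new -> 4 infected
Step 2: +5 new -> 9 infected
Step 3: +8 new -> 17 infected
Step 4: +8 new -> 25 infected

Answer: 25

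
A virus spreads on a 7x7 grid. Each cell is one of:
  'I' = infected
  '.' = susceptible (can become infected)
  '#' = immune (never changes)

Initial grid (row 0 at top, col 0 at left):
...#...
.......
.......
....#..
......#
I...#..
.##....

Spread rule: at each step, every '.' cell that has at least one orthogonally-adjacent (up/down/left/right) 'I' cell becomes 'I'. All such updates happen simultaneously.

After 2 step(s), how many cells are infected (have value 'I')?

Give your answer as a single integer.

Step 0 (initial): 1 infected
Step 1: +3 new -> 4 infected
Step 2: +3 new -> 7 infected

Answer: 7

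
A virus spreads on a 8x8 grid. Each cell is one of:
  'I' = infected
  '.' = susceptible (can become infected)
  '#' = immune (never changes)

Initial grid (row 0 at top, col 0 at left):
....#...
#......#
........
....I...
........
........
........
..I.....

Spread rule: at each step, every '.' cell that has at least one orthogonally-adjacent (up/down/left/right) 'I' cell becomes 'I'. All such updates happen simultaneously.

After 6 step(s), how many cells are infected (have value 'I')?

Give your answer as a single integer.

Step 0 (initial): 2 infected
Step 1: +7 new -> 9 infected
Step 2: +13 new -> 22 infected
Step 3: +14 new -> 36 infected
Step 4: +13 new -> 49 infected
Step 5: +8 new -> 57 infected
Step 6: +3 new -> 60 infected

Answer: 60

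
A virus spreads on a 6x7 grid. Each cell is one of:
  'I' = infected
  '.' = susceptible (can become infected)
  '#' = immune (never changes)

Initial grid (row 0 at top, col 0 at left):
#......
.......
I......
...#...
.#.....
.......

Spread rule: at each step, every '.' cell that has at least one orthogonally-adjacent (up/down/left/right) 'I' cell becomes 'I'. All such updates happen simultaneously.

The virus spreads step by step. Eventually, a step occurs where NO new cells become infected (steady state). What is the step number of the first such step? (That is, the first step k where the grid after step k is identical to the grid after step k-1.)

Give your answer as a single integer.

Answer: 10

Derivation:
Step 0 (initial): 1 infected
Step 1: +3 new -> 4 infected
Step 2: +4 new -> 8 infected
Step 3: +5 new -> 13 infected
Step 4: +5 new -> 18 infected
Step 5: +6 new -> 24 infected
Step 6: +6 new -> 30 infected
Step 7: +5 new -> 35 infected
Step 8: +3 new -> 38 infected
Step 9: +1 new -> 39 infected
Step 10: +0 new -> 39 infected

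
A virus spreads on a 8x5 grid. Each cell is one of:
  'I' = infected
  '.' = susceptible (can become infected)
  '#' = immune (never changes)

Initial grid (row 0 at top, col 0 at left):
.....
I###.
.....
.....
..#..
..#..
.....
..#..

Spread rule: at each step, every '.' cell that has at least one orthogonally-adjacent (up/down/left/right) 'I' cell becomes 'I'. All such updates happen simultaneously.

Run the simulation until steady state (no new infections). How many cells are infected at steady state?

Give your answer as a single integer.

Step 0 (initial): 1 infected
Step 1: +2 new -> 3 infected
Step 2: +3 new -> 6 infected
Step 3: +4 new -> 10 infected
Step 4: +5 new -> 15 infected
Step 5: +5 new -> 20 infected
Step 6: +5 new -> 25 infected
Step 7: +4 new -> 29 infected
Step 8: +2 new -> 31 infected
Step 9: +2 new -> 33 infected
Step 10: +1 new -> 34 infected
Step 11: +0 new -> 34 infected

Answer: 34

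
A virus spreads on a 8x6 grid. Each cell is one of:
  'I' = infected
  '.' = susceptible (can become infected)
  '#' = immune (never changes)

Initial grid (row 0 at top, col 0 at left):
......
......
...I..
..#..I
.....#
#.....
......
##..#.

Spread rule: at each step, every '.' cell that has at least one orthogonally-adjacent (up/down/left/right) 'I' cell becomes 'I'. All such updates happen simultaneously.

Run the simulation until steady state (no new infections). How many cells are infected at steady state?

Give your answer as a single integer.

Step 0 (initial): 2 infected
Step 1: +6 new -> 8 infected
Step 2: +7 new -> 15 infected
Step 3: +9 new -> 24 infected
Step 4: +8 new -> 32 infected
Step 5: +6 new -> 38 infected
Step 6: +3 new -> 41 infected
Step 7: +1 new -> 42 infected
Step 8: +0 new -> 42 infected

Answer: 42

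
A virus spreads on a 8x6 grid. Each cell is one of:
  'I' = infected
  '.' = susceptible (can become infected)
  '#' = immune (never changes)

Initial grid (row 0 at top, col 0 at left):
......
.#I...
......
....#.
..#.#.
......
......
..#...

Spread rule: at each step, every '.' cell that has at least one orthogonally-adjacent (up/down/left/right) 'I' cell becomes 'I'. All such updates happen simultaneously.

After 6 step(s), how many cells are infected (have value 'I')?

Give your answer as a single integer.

Answer: 33

Derivation:
Step 0 (initial): 1 infected
Step 1: +3 new -> 4 infected
Step 2: +6 new -> 10 infected
Step 3: +7 new -> 17 infected
Step 4: +6 new -> 23 infected
Step 5: +4 new -> 27 infected
Step 6: +6 new -> 33 infected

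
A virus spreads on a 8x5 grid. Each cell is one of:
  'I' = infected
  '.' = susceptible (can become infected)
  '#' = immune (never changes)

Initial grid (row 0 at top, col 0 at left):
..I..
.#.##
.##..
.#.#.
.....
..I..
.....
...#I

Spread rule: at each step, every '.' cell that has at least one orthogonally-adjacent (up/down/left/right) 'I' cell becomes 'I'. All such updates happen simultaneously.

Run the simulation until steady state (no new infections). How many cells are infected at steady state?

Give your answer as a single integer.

Step 0 (initial): 3 infected
Step 1: +8 new -> 11 infected
Step 2: +10 new -> 21 infected
Step 3: +5 new -> 26 infected
Step 4: +4 new -> 30 infected
Step 5: +1 new -> 31 infected
Step 6: +1 new -> 32 infected
Step 7: +0 new -> 32 infected

Answer: 32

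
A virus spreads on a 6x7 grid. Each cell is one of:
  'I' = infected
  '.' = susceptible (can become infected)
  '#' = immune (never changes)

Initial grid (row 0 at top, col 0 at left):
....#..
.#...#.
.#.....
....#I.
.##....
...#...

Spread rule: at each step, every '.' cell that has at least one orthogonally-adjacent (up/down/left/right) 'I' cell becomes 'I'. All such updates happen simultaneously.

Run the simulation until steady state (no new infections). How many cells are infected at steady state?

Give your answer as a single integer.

Step 0 (initial): 1 infected
Step 1: +3 new -> 4 infected
Step 2: +5 new -> 9 infected
Step 3: +6 new -> 15 infected
Step 4: +4 new -> 19 infected
Step 5: +4 new -> 23 infected
Step 6: +2 new -> 25 infected
Step 7: +2 new -> 27 infected
Step 8: +3 new -> 30 infected
Step 9: +2 new -> 32 infected
Step 10: +1 new -> 33 infected
Step 11: +1 new -> 34 infected
Step 12: +0 new -> 34 infected

Answer: 34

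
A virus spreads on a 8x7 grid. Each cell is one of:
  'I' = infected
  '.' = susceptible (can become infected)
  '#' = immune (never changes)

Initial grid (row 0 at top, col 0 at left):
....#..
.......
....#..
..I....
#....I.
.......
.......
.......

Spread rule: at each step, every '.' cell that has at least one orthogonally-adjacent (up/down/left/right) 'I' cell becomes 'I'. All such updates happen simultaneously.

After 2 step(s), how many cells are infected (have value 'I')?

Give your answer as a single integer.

Answer: 23

Derivation:
Step 0 (initial): 2 infected
Step 1: +8 new -> 10 infected
Step 2: +13 new -> 23 infected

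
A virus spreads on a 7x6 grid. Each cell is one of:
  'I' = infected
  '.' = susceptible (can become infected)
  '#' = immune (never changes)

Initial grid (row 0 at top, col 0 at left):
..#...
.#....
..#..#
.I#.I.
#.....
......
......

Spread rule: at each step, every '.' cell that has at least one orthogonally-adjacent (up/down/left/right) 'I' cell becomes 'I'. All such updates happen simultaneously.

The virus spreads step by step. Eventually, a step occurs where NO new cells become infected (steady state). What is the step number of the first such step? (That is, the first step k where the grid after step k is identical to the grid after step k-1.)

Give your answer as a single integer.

Answer: 6

Derivation:
Step 0 (initial): 2 infected
Step 1: +7 new -> 9 infected
Step 2: +8 new -> 17 infected
Step 3: +10 new -> 27 infected
Step 4: +8 new -> 35 infected
Step 5: +1 new -> 36 infected
Step 6: +0 new -> 36 infected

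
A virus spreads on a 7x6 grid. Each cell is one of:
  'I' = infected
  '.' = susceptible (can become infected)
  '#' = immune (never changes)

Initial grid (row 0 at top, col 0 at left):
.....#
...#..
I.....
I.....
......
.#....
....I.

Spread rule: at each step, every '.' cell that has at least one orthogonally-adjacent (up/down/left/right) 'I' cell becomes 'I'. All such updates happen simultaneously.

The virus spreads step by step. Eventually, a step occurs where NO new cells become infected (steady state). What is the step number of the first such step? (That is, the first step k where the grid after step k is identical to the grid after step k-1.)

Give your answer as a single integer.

Answer: 7

Derivation:
Step 0 (initial): 3 infected
Step 1: +7 new -> 10 infected
Step 2: +10 new -> 20 infected
Step 3: +11 new -> 31 infected
Step 4: +3 new -> 34 infected
Step 5: +3 new -> 37 infected
Step 6: +2 new -> 39 infected
Step 7: +0 new -> 39 infected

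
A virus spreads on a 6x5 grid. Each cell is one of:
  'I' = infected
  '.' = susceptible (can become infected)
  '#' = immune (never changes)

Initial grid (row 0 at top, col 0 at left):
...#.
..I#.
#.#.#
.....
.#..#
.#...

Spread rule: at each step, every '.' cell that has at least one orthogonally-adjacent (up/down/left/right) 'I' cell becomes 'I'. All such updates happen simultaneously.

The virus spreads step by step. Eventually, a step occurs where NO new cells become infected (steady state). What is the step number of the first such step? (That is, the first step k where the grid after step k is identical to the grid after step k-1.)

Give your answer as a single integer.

Step 0 (initial): 1 infected
Step 1: +2 new -> 3 infected
Step 2: +3 new -> 6 infected
Step 3: +2 new -> 8 infected
Step 4: +2 new -> 10 infected
Step 5: +3 new -> 13 infected
Step 6: +5 new -> 18 infected
Step 7: +1 new -> 19 infected
Step 8: +1 new -> 20 infected
Step 9: +0 new -> 20 infected

Answer: 9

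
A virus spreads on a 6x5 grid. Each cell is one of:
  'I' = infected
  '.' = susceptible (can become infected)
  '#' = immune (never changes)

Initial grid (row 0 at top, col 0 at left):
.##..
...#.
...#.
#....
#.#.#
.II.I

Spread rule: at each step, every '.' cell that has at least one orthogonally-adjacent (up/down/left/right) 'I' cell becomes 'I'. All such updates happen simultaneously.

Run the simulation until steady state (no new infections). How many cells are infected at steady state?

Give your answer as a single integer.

Answer: 22

Derivation:
Step 0 (initial): 3 infected
Step 1: +3 new -> 6 infected
Step 2: +2 new -> 8 infected
Step 3: +3 new -> 11 infected
Step 4: +4 new -> 15 infected
Step 5: +3 new -> 18 infected
Step 6: +2 new -> 20 infected
Step 7: +1 new -> 21 infected
Step 8: +1 new -> 22 infected
Step 9: +0 new -> 22 infected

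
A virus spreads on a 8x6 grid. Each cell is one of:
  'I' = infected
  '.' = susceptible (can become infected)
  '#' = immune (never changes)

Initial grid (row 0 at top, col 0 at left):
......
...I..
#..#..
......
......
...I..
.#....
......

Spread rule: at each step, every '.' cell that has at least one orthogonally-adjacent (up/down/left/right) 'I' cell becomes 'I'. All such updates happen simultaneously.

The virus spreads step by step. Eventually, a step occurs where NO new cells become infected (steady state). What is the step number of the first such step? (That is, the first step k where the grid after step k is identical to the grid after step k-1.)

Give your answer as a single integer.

Step 0 (initial): 2 infected
Step 1: +7 new -> 9 infected
Step 2: +14 new -> 23 infected
Step 3: +13 new -> 36 infected
Step 4: +7 new -> 43 infected
Step 5: +2 new -> 45 infected
Step 6: +0 new -> 45 infected

Answer: 6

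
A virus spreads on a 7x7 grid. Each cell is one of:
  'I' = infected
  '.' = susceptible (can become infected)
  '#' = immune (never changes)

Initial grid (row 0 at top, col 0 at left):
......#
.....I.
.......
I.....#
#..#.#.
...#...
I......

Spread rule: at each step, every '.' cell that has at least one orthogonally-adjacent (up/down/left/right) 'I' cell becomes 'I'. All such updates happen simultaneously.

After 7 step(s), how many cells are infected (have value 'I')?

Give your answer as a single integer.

Answer: 42

Derivation:
Step 0 (initial): 3 infected
Step 1: +8 new -> 11 infected
Step 2: +11 new -> 22 infected
Step 3: +11 new -> 33 infected
Step 4: +4 new -> 37 infected
Step 5: +2 new -> 39 infected
Step 6: +2 new -> 41 infected
Step 7: +1 new -> 42 infected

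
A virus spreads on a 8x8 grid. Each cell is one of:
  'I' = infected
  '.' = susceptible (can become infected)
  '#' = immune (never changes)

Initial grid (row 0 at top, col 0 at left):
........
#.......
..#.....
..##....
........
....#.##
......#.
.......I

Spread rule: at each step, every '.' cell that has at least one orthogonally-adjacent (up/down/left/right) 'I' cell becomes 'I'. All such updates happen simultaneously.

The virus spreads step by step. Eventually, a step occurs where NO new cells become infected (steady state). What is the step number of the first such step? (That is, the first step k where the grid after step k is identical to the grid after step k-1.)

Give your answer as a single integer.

Answer: 15

Derivation:
Step 0 (initial): 1 infected
Step 1: +2 new -> 3 infected
Step 2: +1 new -> 4 infected
Step 3: +2 new -> 6 infected
Step 4: +3 new -> 9 infected
Step 5: +3 new -> 12 infected
Step 6: +6 new -> 18 infected
Step 7: +8 new -> 26 infected
Step 8: +7 new -> 33 infected
Step 9: +7 new -> 40 infected
Step 10: +6 new -> 46 infected
Step 11: +5 new -> 51 infected
Step 12: +3 new -> 54 infected
Step 13: +1 new -> 55 infected
Step 14: +1 new -> 56 infected
Step 15: +0 new -> 56 infected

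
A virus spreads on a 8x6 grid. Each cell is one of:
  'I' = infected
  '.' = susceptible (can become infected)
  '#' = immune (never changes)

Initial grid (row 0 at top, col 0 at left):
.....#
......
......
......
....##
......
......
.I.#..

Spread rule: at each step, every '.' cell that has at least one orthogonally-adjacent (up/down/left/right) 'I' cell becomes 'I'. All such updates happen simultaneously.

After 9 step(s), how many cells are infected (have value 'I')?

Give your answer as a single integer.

Answer: 42

Derivation:
Step 0 (initial): 1 infected
Step 1: +3 new -> 4 infected
Step 2: +3 new -> 7 infected
Step 3: +4 new -> 11 infected
Step 4: +5 new -> 16 infected
Step 5: +7 new -> 23 infected
Step 6: +6 new -> 29 infected
Step 7: +5 new -> 34 infected
Step 8: +5 new -> 39 infected
Step 9: +3 new -> 42 infected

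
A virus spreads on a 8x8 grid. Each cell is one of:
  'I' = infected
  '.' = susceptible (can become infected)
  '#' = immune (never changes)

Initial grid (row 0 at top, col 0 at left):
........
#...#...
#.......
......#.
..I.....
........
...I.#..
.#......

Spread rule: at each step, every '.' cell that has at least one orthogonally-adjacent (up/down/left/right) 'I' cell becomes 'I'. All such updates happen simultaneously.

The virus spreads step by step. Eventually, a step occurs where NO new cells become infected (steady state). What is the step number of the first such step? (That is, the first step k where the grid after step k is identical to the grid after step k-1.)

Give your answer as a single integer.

Step 0 (initial): 2 infected
Step 1: +8 new -> 10 infected
Step 2: +10 new -> 20 infected
Step 3: +10 new -> 30 infected
Step 4: +9 new -> 39 infected
Step 5: +7 new -> 46 infected
Step 6: +6 new -> 52 infected
Step 7: +3 new -> 55 infected
Step 8: +2 new -> 57 infected
Step 9: +1 new -> 58 infected
Step 10: +0 new -> 58 infected

Answer: 10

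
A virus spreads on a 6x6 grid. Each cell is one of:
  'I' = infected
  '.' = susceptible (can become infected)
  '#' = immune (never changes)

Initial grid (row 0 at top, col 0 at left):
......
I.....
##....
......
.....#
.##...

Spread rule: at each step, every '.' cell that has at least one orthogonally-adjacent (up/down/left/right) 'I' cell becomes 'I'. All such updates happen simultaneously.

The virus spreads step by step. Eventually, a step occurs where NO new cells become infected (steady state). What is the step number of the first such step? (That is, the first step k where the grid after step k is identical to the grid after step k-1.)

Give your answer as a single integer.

Step 0 (initial): 1 infected
Step 1: +2 new -> 3 infected
Step 2: +2 new -> 5 infected
Step 3: +3 new -> 8 infected
Step 4: +4 new -> 12 infected
Step 5: +6 new -> 18 infected
Step 6: +6 new -> 24 infected
Step 7: +4 new -> 28 infected
Step 8: +2 new -> 30 infected
Step 9: +1 new -> 31 infected
Step 10: +0 new -> 31 infected

Answer: 10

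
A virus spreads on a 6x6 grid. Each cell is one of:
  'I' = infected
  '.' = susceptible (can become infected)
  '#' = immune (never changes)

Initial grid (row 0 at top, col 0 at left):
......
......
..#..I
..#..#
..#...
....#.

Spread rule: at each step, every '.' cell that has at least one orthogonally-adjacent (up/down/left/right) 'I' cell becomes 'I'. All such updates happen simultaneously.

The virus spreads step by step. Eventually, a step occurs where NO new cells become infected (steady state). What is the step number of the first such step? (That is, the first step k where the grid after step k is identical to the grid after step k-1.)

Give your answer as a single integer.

Step 0 (initial): 1 infected
Step 1: +2 new -> 3 infected
Step 2: +4 new -> 7 infected
Step 3: +4 new -> 11 infected
Step 4: +4 new -> 15 infected
Step 5: +4 new -> 19 infected
Step 6: +4 new -> 23 infected
Step 7: +4 new -> 27 infected
Step 8: +3 new -> 30 infected
Step 9: +1 new -> 31 infected
Step 10: +0 new -> 31 infected

Answer: 10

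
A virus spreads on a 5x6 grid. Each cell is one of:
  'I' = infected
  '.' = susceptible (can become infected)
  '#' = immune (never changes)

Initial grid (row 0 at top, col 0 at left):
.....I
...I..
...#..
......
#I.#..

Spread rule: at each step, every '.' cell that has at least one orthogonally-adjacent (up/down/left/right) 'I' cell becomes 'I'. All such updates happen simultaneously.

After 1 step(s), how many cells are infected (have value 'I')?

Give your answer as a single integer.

Answer: 10

Derivation:
Step 0 (initial): 3 infected
Step 1: +7 new -> 10 infected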